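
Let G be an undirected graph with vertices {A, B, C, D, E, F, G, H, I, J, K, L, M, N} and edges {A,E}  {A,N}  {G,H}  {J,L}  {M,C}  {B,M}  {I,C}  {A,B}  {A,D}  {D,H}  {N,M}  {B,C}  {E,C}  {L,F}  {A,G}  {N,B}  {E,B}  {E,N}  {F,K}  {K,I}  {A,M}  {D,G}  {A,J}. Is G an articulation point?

No

Deleting G leaves 1 component (was 1) (its neighbors A, D, H remain connected to each other), so G is not a cut vertex.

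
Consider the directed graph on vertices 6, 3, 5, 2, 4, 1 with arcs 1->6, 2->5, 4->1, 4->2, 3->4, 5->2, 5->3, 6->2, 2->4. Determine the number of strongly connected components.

{1, 2, 3, 4, 5, 6} are all mutually reachable — one SCC of size 6.
That gives 1 strongly connected component.

1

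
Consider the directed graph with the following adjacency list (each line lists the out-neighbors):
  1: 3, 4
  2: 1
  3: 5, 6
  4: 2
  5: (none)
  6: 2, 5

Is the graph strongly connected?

There is no directed path from 5 to 4, so the graph is not strongly connected.

No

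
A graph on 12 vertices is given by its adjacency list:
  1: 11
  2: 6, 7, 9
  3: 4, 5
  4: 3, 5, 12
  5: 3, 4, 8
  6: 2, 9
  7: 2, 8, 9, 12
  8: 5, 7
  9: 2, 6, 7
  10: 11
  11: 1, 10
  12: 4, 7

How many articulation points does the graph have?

Removing 7 increases the component count from 2 to 3, so 7 is a cut vertex.
Removing 11 increases the component count from 2 to 3, so 11 is a cut vertex.
By contrast removing 12 leaves 2 components; it is not a cut vertex. No other vertex is a cut vertex either.

2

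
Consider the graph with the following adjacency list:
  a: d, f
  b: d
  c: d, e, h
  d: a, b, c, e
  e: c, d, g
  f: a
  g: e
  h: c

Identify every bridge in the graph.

The edges on the cycle c-d-e-c are not bridges since each lies on that cycle.
But removing d-a disconnects d from a; removing c-h disconnects c from h; removing a-f disconnects a from f; removing d-b disconnects d from b — these are bridges.
In total 5 edges are bridges.

a-d, a-f, b-d, c-h, e-g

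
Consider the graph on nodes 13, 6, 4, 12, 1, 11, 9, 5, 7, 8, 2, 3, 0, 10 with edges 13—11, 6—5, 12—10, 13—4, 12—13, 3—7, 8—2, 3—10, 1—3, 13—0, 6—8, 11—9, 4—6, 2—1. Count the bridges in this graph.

The edges on the cycle 12-13-4-6-8-2-1-3-10-12 are not bridges since each lies on that cycle.
But removing 13—11 disconnects 13 from 11; removing 11—9 disconnects 11 from 9; removing 7—3 disconnects 7 from 3; removing 13—0 disconnects 13 from 0 — these are bridges.
In total 5 edges are bridges.

5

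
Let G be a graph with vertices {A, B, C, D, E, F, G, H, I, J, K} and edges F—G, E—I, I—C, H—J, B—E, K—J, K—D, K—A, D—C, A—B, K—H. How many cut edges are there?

The edges on the cycle K-H-J-K are not bridges since each lies on that cycle.
But removing F—G disconnects F from G — this is a bridge.

1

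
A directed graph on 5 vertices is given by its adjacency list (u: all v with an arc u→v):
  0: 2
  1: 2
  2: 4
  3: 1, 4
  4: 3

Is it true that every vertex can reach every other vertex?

No

There is no directed path from 2 to 0, so the graph is not strongly connected.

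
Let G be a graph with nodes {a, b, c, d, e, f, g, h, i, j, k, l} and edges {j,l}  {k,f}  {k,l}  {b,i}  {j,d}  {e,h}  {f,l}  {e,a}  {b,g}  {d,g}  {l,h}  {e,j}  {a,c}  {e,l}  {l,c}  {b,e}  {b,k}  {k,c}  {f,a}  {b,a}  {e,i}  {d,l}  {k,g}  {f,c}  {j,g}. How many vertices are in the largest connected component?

12

Starting from a we can reach a, b, c, d, e, f, g, h, i, j, k, l. That is one component of size 12.
The largest has 12 vertices.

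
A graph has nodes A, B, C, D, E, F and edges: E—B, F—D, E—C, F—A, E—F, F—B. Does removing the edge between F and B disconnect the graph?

After removing F—B, the path F-E-B still connects them, so the edge is not a bridge.

No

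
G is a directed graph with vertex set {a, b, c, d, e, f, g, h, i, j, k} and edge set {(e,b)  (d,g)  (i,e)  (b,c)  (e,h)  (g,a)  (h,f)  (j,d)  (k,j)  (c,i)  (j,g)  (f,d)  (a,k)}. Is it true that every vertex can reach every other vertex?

There is no directed path from f to b, so the graph is not strongly connected.

No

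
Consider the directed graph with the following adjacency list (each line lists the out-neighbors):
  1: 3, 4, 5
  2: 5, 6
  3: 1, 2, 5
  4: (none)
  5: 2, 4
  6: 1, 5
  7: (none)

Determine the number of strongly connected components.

3

{1, 2, 3, 5, 6} are all mutually reachable — one SCC of size 5.
{7} is an SCC by itself.
{4} is an SCC by itself.
That gives 3 strongly connected components.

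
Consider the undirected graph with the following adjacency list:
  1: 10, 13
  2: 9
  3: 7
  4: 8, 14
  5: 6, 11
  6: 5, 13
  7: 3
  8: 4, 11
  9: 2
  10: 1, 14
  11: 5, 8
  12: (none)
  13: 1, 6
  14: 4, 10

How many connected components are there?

12 is isolated — a component by itself.
Starting from 3 we can reach 3, 7. That is one component of size 2.
Starting from 2 we can reach 2, 9. That is one component of size 2.
Starting from 1 we can reach 1, 4, 5, 6, 8, 10, 11, 13, 14. That is one component of size 9.
Total: 4 components.

4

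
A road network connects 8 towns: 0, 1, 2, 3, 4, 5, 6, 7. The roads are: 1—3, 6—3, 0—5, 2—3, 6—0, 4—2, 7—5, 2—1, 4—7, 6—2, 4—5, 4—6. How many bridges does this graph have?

The edges on the cycle 2-1-3-2 are not bridges since each lies on that cycle.
Every edge lies on some cycle, so there are no bridges.

0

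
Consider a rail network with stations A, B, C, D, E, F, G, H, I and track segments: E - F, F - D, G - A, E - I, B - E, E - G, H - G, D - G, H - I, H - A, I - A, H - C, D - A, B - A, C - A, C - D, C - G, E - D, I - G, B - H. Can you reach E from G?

From G we can reach A, B, C, D, E, F, G, H, I, which includes E.

Yes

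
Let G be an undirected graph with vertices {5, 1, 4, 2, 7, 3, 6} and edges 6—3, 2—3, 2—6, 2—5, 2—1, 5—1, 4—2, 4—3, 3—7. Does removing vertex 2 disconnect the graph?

Yes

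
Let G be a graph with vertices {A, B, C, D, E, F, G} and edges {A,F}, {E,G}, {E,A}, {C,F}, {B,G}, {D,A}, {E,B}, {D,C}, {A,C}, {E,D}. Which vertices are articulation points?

E

Removing E increases the component count from 1 to 2, so E is a cut vertex.
By contrast removing F leaves 1 component; it is not a cut vertex. No other vertex is a cut vertex either.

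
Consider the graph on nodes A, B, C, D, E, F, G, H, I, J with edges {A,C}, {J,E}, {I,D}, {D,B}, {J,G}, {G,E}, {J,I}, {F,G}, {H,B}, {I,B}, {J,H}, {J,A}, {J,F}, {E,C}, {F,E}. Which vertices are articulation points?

J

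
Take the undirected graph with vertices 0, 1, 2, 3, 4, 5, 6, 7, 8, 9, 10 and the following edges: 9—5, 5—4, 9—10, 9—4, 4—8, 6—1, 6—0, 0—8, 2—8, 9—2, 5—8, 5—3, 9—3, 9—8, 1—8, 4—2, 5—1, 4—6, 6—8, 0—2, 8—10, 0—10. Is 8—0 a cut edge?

No

After removing 8—0, the path 8-6-0 still connects them, so the edge is not a bridge.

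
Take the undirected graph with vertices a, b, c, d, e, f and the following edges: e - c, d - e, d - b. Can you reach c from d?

From d we can reach b, c, d, e, which includes c.

Yes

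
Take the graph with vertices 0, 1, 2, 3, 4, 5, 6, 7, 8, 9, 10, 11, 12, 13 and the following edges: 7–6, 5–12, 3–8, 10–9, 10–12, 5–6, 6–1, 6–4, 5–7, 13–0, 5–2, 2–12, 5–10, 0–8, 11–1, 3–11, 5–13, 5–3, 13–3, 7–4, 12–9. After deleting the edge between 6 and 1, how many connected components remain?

1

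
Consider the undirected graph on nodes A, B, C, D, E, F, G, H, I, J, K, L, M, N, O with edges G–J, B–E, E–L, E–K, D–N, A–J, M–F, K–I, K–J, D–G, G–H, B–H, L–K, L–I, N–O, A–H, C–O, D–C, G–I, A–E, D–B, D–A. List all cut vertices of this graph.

D

Removing D increases the component count from 2 to 3, so D is a cut vertex.
By contrast removing G leaves 2 components; it is not a cut vertex. No other vertex is a cut vertex either.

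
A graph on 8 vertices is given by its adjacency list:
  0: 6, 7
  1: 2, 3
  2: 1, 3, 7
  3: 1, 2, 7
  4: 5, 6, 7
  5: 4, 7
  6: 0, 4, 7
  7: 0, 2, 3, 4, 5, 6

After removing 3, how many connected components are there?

With 3 gone, the remaining components are: {0, 1, 2, 4, 5, 6, 7}.
That is 1 component.

1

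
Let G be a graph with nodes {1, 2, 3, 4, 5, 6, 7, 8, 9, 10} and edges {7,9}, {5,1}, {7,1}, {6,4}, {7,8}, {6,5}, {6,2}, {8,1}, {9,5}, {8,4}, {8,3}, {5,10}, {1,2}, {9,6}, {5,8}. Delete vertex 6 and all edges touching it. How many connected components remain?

1

With 6 gone, the remaining components are: {1, 2, 3, 4, 5, 7, 8, 9, 10}.
That is 1 component.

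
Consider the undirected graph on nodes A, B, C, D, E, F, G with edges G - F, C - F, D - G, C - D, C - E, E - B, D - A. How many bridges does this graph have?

3

The edges on the cycle C-D-G-F-C are not bridges since each lies on that cycle.
But removing D - A disconnects D from A; removing E - B disconnects E from B; removing C - E disconnects C from E — these are bridges.
That makes 3 bridges.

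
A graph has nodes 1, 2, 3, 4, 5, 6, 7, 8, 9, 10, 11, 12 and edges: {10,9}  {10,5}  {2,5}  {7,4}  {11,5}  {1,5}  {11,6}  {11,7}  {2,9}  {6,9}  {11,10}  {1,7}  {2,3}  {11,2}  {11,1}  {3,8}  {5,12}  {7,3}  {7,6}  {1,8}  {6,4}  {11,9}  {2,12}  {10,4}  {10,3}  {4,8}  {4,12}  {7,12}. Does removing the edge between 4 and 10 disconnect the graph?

After removing 4—10, the path 4-7-11-10 still connects them, so the edge is not a bridge.

No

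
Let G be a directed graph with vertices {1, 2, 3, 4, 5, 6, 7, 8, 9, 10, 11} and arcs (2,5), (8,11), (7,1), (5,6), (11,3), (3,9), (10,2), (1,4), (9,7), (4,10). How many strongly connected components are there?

11

{3} is an SCC by itself.
{2} is an SCC by itself.
{10} is an SCC by itself.
{11} is an SCC by itself.
{9} is an SCC by itself.
(and 6 more singleton SCCs)
That gives 11 strongly connected components.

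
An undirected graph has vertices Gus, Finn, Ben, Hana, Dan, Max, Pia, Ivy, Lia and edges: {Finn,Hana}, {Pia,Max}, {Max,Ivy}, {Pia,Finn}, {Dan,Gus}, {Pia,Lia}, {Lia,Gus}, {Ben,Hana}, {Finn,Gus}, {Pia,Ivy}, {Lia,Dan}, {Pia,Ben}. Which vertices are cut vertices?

Pia

Removing Pia increases the component count from 1 to 2, so Pia is a cut vertex.
By contrast removing Gus leaves 1 component; it is not a cut vertex. No other vertex is a cut vertex either.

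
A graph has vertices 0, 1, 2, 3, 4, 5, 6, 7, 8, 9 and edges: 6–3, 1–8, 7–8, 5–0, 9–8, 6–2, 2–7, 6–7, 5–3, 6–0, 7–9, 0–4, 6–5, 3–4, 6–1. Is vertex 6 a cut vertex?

Yes

Deleting 6 raises the number of components from 1 to 2, so 6 is a cut vertex.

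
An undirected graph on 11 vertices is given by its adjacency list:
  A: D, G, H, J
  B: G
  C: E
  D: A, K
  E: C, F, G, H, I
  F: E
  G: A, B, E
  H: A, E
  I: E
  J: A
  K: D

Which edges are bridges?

The edges on the cycle G-A-H-E-G are not bridges since each lies on that cycle.
But removing E-I disconnects E from I; removing F-E disconnects F from E; removing C-E disconnects C from E; removing D-K disconnects D from K — these are bridges.
In total 7 edges are bridges.

A-D, A-J, B-G, C-E, D-K, E-F, E-I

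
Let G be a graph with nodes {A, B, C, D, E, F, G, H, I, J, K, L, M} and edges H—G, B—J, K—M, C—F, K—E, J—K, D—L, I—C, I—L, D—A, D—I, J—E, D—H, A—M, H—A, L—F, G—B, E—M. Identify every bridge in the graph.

none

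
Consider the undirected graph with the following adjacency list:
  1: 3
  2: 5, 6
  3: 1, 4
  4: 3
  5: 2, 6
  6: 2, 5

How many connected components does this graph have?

2

Starting from 1 we can reach 1, 3, 4. That is one component of size 3.
Starting from 2 we can reach 2, 5, 6. That is one component of size 3.
Total: 2 components.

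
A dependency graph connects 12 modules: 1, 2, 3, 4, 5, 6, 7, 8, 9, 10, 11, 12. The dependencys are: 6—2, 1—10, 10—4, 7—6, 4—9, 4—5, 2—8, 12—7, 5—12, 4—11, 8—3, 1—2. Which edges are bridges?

The edges on the cycle 1-10-4-5-12-7-6-2-1 are not bridges since each lies on that cycle.
But removing 8—3 disconnects 8 from 3; removing 8—2 disconnects 8 from 2; removing 9—4 disconnects 9 from 4; removing 4—11 disconnects 4 from 11 — these are bridges.

11-4, 2-8, 3-8, 4-9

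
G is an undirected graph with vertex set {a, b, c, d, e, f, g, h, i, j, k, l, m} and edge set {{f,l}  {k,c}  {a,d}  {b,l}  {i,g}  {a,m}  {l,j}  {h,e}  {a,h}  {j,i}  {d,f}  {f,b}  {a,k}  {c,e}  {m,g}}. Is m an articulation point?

No

Deleting m leaves 1 component (was 1) (its neighbors a, g remain connected to each other), so m is not a cut vertex.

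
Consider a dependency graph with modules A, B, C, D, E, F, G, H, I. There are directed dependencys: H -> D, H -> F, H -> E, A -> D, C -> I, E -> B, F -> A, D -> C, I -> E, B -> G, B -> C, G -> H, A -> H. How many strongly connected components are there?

1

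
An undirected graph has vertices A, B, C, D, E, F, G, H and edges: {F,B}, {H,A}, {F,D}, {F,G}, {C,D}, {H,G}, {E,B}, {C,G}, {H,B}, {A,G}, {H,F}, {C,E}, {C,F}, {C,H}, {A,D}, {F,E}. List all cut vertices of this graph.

Removing B, for instance, still leaves 1 component. No single vertex removal increases the component count — the graph has no articulation points.

none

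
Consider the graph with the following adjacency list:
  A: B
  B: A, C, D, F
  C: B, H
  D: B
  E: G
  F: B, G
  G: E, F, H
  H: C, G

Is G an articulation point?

Deleting G raises the number of components from 1 to 2, so G is a cut vertex.

Yes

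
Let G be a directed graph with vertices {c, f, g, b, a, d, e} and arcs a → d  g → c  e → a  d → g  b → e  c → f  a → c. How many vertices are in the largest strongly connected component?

{e} is an SCC by itself.
{g} is an SCC by itself.
{c} is an SCC by itself.
{f} is an SCC by itself.
{b} is an SCC by itself.
(and 2 more singleton SCCs)
The largest has 1 vertex.

1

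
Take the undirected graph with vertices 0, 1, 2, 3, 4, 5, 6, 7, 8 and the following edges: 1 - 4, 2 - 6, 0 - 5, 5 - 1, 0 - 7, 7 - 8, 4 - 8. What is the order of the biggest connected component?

3 is isolated — a component by itself.
Starting from 2 we can reach 2, 6. That is one component of size 2.
Starting from 0 we can reach 0, 1, 4, 5, 7, 8. That is one component of size 6.
The largest has 6 vertices.

6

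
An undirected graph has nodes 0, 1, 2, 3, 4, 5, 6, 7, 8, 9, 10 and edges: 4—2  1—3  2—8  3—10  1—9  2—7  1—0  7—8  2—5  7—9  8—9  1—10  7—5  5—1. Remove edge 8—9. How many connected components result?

8 and 9 are still connected via 8-7-9, so the component count stays at 2.

2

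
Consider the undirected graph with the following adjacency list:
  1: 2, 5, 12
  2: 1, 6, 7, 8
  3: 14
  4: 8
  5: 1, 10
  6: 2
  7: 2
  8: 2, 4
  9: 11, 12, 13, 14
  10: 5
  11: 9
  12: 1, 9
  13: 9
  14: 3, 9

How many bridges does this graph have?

13

removing 1-2 disconnects 1 from 2; removing 2-8 disconnects 2 from 8; removing 9-14 disconnects 9 from 14; removing 5-1 disconnects 5 from 1 — these are bridges.
In total 13 edges are bridges.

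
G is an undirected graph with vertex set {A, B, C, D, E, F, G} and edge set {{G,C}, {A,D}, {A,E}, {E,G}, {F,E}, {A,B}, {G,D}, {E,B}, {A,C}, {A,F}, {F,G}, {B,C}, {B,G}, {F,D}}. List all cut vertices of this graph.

Removing G, for instance, still leaves 1 component. No single vertex removal increases the component count — the graph has no articulation points.

none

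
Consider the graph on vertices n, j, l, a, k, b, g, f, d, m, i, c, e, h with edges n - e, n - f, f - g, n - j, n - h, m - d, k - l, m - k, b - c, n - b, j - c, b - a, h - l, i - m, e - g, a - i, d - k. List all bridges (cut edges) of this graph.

none

The edges on the cycle n-j-c-b-n are not bridges since each lies on that cycle.
Every edge lies on some cycle, so there are no bridges.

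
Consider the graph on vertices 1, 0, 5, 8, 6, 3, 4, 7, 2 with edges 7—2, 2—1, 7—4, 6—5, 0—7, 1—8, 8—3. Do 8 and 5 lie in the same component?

The component containing 8 is {0, 1, 2, 3, 4, 7, 8}, and 5 is not in it.

No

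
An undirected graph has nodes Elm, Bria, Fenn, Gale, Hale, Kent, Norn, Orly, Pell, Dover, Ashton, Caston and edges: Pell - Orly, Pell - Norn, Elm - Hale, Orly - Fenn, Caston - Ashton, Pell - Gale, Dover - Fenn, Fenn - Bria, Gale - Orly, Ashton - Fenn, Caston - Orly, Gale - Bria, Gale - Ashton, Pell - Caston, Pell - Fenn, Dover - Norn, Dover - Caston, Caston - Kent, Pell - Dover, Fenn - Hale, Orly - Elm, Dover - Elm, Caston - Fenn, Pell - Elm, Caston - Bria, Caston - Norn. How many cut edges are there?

The edges on the cycle Pell-Gale-Ashton-Caston-Dover-Pell are not bridges since each lies on that cycle.
But removing Kent - Caston disconnects Kent from Caston — this is a bridge.

1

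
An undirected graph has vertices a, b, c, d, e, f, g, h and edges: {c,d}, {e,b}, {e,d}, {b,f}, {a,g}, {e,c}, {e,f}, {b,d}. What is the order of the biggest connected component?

5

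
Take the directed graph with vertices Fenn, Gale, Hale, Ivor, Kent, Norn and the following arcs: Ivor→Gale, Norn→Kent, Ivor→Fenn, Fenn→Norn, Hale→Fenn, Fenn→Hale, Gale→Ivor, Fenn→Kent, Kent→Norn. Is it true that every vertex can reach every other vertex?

No

There is no directed path from Hale to Gale, so the graph is not strongly connected.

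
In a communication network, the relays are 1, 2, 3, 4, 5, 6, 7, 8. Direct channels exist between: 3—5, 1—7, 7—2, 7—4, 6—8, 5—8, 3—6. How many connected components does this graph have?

Starting from 3 we can reach 3, 5, 6, 8. That is one component of size 4.
Starting from 1 we can reach 1, 2, 4, 7. That is one component of size 4.
Total: 2 components.

2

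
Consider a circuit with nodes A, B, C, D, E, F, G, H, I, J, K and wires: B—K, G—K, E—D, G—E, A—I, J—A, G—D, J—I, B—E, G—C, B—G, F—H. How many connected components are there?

Starting from F we can reach F, H. That is one component of size 2.
Starting from A we can reach A, I, J. That is one component of size 3.
Starting from B we can reach B, C, D, E, G, K. That is one component of size 6.
Total: 3 components.

3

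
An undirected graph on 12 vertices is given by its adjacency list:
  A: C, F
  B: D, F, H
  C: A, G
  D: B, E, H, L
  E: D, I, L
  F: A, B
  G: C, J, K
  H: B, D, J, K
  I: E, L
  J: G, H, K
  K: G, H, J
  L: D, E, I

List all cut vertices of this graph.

Removing D increases the component count from 1 to 2, so D is a cut vertex.
By contrast removing I leaves 1 component; it is not a cut vertex. No other vertex is a cut vertex either.

D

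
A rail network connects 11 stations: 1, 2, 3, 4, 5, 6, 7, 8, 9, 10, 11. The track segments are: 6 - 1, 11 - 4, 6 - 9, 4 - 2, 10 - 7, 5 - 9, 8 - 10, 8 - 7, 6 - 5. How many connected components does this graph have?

4

3 is isolated — a component by itself.
Starting from 7 we can reach 7, 8, 10. That is one component of size 3.
Starting from 2 we can reach 2, 4, 11. That is one component of size 3.
Starting from 1 we can reach 1, 5, 6, 9. That is one component of size 4.
Total: 4 components.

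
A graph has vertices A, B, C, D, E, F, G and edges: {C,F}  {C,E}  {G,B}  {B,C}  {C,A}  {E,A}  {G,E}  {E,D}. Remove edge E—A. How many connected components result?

1

E and A are still connected via E-C-A, so the component count stays at 1.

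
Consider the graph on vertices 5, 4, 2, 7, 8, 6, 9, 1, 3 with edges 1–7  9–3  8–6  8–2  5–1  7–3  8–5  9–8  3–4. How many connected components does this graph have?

Starting from 1 we can reach 1, 2, 3, 4, 5, 6, 7, 8, 9. That is one component of size 9.
Total: 1 component.

1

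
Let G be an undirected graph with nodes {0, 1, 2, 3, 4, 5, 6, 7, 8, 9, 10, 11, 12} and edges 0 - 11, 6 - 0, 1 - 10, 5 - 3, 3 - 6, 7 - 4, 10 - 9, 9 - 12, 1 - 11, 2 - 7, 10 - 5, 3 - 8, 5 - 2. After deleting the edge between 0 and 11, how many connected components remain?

1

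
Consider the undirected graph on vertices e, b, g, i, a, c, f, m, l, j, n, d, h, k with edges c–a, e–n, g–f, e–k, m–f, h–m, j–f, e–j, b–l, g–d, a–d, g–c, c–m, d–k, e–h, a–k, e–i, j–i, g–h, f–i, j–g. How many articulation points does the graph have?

1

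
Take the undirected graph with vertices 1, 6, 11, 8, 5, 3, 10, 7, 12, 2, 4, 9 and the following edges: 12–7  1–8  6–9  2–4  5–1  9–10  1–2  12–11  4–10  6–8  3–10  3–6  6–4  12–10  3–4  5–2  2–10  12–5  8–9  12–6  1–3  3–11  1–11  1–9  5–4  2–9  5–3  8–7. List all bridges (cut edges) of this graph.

The edges on the cycle 1-3-11-1 are not bridges since each lies on that cycle.
Every edge lies on some cycle, so there are no bridges.

none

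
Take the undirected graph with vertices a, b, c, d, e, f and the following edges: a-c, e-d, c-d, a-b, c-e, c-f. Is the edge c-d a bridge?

No

After removing c-d, the path c-e-d still connects them, so the edge is not a bridge.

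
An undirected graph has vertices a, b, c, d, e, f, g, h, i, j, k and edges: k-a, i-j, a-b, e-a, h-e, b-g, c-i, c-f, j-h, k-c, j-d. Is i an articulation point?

Deleting i leaves 1 component (was 1) (its neighbors c, j remain connected to each other), so i is not a cut vertex.

No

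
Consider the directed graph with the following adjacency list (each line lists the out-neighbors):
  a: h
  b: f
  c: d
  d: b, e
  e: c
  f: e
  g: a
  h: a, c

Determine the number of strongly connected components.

3

{b, c, d, e, f} are all mutually reachable — one SCC of size 5.
{a, h} are all mutually reachable — one SCC of size 2.
{g} is an SCC by itself.
That gives 3 strongly connected components.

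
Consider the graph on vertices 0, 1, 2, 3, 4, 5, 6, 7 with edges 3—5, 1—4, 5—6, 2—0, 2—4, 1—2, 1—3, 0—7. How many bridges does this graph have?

5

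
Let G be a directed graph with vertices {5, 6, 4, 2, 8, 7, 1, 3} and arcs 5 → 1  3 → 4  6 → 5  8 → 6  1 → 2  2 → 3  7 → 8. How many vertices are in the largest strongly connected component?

1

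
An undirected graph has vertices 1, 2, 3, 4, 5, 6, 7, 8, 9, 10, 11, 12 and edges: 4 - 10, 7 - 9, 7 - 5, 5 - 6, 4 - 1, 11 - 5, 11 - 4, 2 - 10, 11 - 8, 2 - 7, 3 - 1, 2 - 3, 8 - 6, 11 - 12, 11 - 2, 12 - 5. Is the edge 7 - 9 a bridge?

Yes

Removing 7 - 9 leaves no path between 7 and 9: the component count goes from 1 to 2. So it is a bridge.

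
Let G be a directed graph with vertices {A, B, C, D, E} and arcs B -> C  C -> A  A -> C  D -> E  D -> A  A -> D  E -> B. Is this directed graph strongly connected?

From A we can reach every vertex (A, B, C, D, E), and every vertex can reach A (A, B, C, D, E). So the whole graph is one strongly connected component.

Yes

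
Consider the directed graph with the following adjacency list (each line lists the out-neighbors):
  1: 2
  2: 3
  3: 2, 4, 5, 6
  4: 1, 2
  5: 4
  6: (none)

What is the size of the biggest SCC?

{1, 2, 3, 4, 5} are all mutually reachable — one SCC of size 5.
{6} is an SCC by itself.
The largest has 5 vertices.

5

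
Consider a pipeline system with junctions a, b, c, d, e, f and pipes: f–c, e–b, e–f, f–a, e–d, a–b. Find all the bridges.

c-f, d-e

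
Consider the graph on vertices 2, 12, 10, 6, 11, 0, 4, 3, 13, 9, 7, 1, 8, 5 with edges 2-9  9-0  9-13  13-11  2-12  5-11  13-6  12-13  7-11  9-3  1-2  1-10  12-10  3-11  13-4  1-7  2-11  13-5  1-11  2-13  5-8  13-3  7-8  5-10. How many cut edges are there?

3

The edges on the cycle 2-12-10-5-13-9-2 are not bridges since each lies on that cycle.
But removing 13-4 disconnects 13 from 4; removing 9-0 disconnects 9 from 0; removing 6-13 disconnects 6 from 13 — these are bridges.
That makes 3 bridges.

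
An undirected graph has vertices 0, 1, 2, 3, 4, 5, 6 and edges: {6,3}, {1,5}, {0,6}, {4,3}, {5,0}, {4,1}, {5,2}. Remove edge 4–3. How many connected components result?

1

4 and 3 are still connected via 4-1-5-0-6-3, so the component count stays at 1.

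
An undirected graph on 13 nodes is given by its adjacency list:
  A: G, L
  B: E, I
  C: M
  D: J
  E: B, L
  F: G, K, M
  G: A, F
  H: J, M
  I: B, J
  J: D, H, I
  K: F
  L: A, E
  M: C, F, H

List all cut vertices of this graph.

Removing F increases the component count from 1 to 2, so F is a cut vertex.
Removing J increases the component count from 1 to 2, so J is a cut vertex.
Removing M increases the component count from 1 to 2, so M is a cut vertex.
By contrast removing H leaves 1 component; it is not a cut vertex. No other vertex is a cut vertex either.

F, J, M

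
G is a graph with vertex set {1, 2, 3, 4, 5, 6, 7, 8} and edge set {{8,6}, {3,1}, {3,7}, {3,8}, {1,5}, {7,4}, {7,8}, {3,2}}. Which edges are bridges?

1-3, 1-5, 2-3, 4-7, 6-8

The edges on the cycle 3-7-8-3 are not bridges since each lies on that cycle.
But removing 7 - 4 disconnects 7 from 4; removing 3 - 1 disconnects 3 from 1; removing 1 - 5 disconnects 1 from 5; removing 3 - 2 disconnects 3 from 2 — these are bridges.
In total 5 edges are bridges.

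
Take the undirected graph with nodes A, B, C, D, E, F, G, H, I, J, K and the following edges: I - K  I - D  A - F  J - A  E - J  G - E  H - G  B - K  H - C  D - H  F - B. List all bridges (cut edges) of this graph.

The edges on the cycle I-D-H-G-E-J-A-F-B-K-I are not bridges since each lies on that cycle.
But removing H - C disconnects H from C — this is a bridge.

C-H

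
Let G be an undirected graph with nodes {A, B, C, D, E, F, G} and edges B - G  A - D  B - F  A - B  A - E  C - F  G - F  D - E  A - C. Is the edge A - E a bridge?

No

After removing A - E, the path A-D-E still connects them, so the edge is not a bridge.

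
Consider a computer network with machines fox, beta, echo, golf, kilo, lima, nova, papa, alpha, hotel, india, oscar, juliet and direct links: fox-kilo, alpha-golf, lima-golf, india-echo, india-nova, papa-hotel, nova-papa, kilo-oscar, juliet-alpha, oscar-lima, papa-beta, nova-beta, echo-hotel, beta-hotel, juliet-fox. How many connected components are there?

Starting from beta we can reach beta, echo, nova, papa, hotel, india. That is one component of size 6.
Starting from fox we can reach fox, golf, kilo, lima, alpha, oscar, juliet. That is one component of size 7.
Total: 2 components.

2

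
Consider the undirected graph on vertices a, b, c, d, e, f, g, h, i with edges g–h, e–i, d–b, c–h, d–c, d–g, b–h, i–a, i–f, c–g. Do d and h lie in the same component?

From d we can reach b, c, d, g, h, which includes h.

Yes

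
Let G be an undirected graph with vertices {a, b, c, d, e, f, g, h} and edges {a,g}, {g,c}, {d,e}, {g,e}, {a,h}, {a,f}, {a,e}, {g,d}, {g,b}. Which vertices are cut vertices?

a, g

Removing a increases the component count from 1 to 3, so a is a cut vertex.
Removing g increases the component count from 1 to 3, so g is a cut vertex.
By contrast removing f leaves 1 component; it is not a cut vertex. No other vertex is a cut vertex either.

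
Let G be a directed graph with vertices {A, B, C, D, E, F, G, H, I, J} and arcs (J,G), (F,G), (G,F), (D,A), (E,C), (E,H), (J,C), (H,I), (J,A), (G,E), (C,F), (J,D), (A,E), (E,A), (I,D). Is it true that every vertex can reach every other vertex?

There is no directed path from F to B, so the graph is not strongly connected.

No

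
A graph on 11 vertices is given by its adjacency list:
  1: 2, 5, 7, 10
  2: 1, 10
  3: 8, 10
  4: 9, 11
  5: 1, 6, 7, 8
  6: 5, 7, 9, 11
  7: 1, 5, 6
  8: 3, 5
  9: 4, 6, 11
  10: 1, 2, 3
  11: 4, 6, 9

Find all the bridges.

none

The edges on the cycle 5-8-3-10-2-1-5 are not bridges since each lies on that cycle.
Every edge lies on some cycle, so there are no bridges.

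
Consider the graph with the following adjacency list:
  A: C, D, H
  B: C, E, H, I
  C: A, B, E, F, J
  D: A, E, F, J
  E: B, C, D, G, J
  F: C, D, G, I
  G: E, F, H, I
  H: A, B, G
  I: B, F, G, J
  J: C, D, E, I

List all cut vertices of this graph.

Removing G, for instance, still leaves 1 component. No single vertex removal increases the component count — the graph has no articulation points.

none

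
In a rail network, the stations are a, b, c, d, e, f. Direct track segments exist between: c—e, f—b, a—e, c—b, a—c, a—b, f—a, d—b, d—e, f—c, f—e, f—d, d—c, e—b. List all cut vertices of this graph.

Removing a, for instance, still leaves 1 component. No single vertex removal increases the component count — the graph has no articulation points.

none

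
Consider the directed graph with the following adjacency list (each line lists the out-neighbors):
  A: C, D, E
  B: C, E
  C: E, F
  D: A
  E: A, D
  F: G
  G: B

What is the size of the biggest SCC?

{A, B, C, D, E, F, G} are all mutually reachable — one SCC of size 7.
The largest has 7 vertices.

7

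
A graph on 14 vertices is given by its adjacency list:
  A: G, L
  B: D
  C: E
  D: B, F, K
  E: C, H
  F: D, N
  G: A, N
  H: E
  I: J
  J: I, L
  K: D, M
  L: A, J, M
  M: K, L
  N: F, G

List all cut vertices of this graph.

Removing D increases the component count from 2 to 3, so D is a cut vertex.
Removing E increases the component count from 2 to 3, so E is a cut vertex.
Removing J increases the component count from 2 to 3, so J is a cut vertex.
Likewise L is a cut vertex.
By contrast removing B leaves 2 components; it is not a cut vertex. No other vertex is a cut vertex either.

D, E, J, L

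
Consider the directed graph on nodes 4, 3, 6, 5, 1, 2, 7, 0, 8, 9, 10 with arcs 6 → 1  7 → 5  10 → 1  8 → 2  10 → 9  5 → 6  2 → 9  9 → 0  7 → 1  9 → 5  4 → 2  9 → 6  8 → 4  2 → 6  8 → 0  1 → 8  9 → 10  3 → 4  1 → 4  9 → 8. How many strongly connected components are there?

{1, 2, 4, 5, 6, 8, 9, 10} are all mutually reachable — one SCC of size 8.
{3} is an SCC by itself.
{0} is an SCC by itself.
{7} is an SCC by itself.
That gives 4 strongly connected components.

4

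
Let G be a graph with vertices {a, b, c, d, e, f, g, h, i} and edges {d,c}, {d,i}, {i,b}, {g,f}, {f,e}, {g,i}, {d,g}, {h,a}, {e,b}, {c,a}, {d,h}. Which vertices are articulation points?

Removing d increases the component count from 1 to 2, so d is a cut vertex.
By contrast removing g leaves 1 component; it is not a cut vertex. No other vertex is a cut vertex either.

d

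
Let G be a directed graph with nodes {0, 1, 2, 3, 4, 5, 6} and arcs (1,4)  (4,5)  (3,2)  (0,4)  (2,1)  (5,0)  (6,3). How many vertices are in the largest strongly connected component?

3

{0, 4, 5} are all mutually reachable — one SCC of size 3.
{3} is an SCC by itself.
{6} is an SCC by itself.
{1} is an SCC by itself.
{2} is an SCC by itself.
The largest has 3 vertices.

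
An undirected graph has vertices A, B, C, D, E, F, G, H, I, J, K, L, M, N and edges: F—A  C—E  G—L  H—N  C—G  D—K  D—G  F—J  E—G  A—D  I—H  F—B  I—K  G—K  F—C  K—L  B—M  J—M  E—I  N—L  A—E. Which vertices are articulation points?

F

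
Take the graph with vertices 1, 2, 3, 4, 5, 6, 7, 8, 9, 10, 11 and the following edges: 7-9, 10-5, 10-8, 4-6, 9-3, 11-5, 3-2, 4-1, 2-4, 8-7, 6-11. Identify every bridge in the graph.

1-4

The edges on the cycle 10-8-7-9-3-2-4-6-11-5-10 are not bridges since each lies on that cycle.
But removing 1-4 disconnects 1 from 4 — this is a bridge.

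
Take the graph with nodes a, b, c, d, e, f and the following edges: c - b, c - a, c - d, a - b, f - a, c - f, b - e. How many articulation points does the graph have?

Removing b increases the component count from 1 to 2, so b is a cut vertex.
Removing c increases the component count from 1 to 2, so c is a cut vertex.
By contrast removing e leaves 1 component; it is not a cut vertex. No other vertex is a cut vertex either.

2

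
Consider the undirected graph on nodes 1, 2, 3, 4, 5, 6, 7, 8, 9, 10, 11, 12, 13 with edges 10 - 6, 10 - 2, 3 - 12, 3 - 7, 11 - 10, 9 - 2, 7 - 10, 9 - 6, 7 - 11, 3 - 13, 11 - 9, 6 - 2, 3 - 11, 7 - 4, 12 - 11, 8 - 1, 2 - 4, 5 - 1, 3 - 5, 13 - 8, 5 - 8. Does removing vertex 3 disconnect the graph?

Deleting 3 raises the number of components from 1 to 2, so 3 is a cut vertex.

Yes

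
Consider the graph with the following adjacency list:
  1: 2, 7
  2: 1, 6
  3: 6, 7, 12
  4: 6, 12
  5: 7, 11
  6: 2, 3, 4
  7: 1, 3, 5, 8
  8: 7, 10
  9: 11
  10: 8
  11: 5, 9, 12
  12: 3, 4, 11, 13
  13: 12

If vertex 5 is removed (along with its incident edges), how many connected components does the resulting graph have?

With 5 gone, the remaining components are: {1, 2, 3, 4, 6, 7, 8, 9, 10, 11, 12, 13}.
That is 1 component.

1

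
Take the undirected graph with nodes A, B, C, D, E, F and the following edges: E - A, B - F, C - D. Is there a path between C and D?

Yes

From C we can reach C, D, which includes D.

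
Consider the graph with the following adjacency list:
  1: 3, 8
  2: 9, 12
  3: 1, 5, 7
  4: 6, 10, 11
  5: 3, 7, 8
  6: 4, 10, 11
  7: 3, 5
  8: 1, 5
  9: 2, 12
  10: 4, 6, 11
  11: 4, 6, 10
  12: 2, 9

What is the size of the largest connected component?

Starting from 2 we can reach 2, 9, 12. That is one component of size 3.
Starting from 4 we can reach 4, 6, 10, 11. That is one component of size 4.
Starting from 1 we can reach 1, 3, 5, 7, 8. That is one component of size 5.
The largest has 5 vertices.

5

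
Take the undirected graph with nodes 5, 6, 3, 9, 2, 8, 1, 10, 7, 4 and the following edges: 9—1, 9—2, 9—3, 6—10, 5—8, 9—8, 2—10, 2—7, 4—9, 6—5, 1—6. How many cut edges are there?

The edges on the cycle 9-2-10-6-1-9 are not bridges since each lies on that cycle.
But removing 2—7 disconnects 2 from 7; removing 4—9 disconnects 4 from 9; removing 9—3 disconnects 9 from 3 — these are bridges.
That makes 3 bridges.

3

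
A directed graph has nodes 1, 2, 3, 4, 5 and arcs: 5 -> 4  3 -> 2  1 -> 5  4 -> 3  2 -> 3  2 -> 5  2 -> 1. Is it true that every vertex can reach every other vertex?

Yes

From 5 we can reach every vertex (1, 2, 3, 4, 5), and every vertex can reach 5 (1, 2, 3, 4, 5). So the whole graph is one strongly connected component.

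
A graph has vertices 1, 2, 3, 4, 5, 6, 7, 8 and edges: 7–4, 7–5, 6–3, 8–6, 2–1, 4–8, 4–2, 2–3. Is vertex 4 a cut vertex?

Deleting 4 raises the number of components from 1 to 2, so 4 is a cut vertex.

Yes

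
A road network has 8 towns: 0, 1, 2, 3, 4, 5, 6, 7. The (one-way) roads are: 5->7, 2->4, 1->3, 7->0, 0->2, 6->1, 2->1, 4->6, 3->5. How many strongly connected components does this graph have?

1

{0, 1, 2, 3, 4, 5, 6, 7} are all mutually reachable — one SCC of size 8.
That gives 1 strongly connected component.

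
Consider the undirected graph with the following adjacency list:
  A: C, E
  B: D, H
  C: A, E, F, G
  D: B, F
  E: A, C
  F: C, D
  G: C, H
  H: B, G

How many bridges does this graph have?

0

The edges on the cycle C-A-E-C are not bridges since each lies on that cycle.
Every edge lies on some cycle, so there are no bridges.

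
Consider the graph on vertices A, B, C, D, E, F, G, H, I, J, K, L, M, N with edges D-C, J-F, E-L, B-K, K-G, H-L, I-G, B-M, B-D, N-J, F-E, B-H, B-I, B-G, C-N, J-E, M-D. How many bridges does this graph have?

0

The edges on the cycle B-K-G-B are not bridges since each lies on that cycle.
Every edge lies on some cycle, so there are no bridges.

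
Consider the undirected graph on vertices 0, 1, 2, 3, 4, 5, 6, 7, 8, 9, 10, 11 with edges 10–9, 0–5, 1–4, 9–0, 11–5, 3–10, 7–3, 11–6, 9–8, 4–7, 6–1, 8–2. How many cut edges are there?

2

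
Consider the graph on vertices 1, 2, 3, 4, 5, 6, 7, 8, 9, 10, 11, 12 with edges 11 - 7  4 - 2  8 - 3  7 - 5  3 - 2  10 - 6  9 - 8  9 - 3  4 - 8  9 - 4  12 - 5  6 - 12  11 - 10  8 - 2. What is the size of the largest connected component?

6

1 is isolated — a component by itself.
Starting from 2 we can reach 2, 3, 4, 8, 9. That is one component of size 5.
Starting from 5 we can reach 5, 6, 7, 10, 11, 12. That is one component of size 6.
The largest has 6 vertices.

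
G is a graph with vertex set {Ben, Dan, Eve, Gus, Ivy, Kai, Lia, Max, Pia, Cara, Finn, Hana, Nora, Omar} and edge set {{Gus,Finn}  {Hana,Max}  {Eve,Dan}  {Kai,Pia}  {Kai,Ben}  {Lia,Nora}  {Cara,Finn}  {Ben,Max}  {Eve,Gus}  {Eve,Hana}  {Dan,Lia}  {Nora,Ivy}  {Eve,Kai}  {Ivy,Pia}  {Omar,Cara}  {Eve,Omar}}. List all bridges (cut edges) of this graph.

none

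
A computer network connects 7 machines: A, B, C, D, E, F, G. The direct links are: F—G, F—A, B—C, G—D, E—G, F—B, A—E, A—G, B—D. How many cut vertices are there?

Removing B increases the component count from 1 to 2, so B is a cut vertex.
By contrast removing D leaves 1 component; it is not a cut vertex. No other vertex is a cut vertex either.

1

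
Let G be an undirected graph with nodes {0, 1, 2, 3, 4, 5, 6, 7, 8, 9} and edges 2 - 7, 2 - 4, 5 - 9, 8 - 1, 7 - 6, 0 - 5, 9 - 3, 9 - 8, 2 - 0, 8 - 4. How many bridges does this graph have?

The edges on the cycle 2-0-5-9-8-4-2 are not bridges since each lies on that cycle.
But removing 1 - 8 disconnects 1 from 8; removing 7 - 6 disconnects 7 from 6; removing 2 - 7 disconnects 2 from 7; removing 3 - 9 disconnects 3 from 9 — these are bridges.
That makes 4 bridges.

4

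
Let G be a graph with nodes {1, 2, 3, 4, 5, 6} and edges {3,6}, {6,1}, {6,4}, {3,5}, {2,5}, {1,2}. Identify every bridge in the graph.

4-6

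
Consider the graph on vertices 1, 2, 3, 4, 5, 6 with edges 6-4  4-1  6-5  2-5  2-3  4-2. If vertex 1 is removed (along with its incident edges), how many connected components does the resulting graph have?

With 1 gone, the remaining components are: {2, 3, 4, 5, 6}.
That is 1 component.

1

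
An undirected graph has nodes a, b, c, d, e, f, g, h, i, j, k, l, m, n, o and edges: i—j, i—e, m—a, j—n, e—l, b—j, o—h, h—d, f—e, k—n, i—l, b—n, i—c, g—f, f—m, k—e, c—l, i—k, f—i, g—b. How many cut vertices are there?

Removing f increases the component count from 2 to 3, so f is a cut vertex.
Removing h increases the component count from 2 to 3, so h is a cut vertex.
Removing m increases the component count from 2 to 3, so m is a cut vertex.
By contrast removing e leaves 2 components; it is not a cut vertex. No other vertex is a cut vertex either.

3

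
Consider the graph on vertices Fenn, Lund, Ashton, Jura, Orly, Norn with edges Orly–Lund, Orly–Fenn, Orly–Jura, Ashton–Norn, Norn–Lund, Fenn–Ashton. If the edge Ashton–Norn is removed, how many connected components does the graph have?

1

Ashton and Norn are still connected via Ashton-Fenn-Orly-Lund-Norn, so the component count stays at 1.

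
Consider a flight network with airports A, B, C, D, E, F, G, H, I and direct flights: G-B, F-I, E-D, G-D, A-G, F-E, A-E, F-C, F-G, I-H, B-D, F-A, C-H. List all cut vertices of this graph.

Removing F increases the component count from 1 to 2, so F is a cut vertex.
By contrast removing D leaves 1 component; it is not a cut vertex. No other vertex is a cut vertex either.

F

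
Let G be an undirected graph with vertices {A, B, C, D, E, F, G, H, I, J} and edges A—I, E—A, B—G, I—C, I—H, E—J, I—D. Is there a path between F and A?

No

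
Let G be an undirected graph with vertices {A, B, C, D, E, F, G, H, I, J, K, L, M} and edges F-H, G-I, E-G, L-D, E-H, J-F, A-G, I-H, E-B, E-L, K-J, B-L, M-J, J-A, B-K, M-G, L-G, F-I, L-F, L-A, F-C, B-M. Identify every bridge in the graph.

C-F, D-L

The edges on the cycle B-K-J-M-B are not bridges since each lies on that cycle.
But removing D-L disconnects D from L; removing F-C disconnects F from C — these are bridges.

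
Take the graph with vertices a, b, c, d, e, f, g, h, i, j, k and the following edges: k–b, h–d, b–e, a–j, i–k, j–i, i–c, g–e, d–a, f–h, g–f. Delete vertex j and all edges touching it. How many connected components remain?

1

With j gone, the remaining components are: {a, b, c, d, e, f, g, h, i, k}.
That is 1 component.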